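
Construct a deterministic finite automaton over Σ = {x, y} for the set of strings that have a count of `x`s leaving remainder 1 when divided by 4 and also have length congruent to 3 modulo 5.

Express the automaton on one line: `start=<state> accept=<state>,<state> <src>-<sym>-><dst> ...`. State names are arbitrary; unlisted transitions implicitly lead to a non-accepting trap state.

Build one automaton per condition and run them in lockstep. One (4 states) tracks the count of `x`s modulo 4; the other (5 states) tracks the input length modulo 5. Each combined state is a pair, one component from each; accept when both components accept.
20 states suffice.
          x    y  
>  S0     S1   S2 
   S1     S3   S4 
   S2     S4   S5 
   S3     S6   S7 
   S4     S7   S8 
   S5     S8   S9 
   S6    S10  S11 
   S7    S11  S12 
 * S8    S12  S13 
   S9    S13  S10 
   S10   S14   S0 
   S11    S0  S15 
   S12   S15  S16 
   S13   S16  S14 
   S14   S17   S1 
   S15    S2  S18 
   S16   S18  S17 
   S17   S19   S3 
   S18    S5  S19 
   S19    S9   S6 
(> = start, * = accepting)

start=S0 accept=S8 S0-x->S1 S0-y->S2 S1-x->S3 S1-y->S4 S2-x->S4 S2-y->S5 S3-x->S6 S3-y->S7 S4-x->S7 S4-y->S8 S5-x->S8 S5-y->S9 S6-x->S10 S6-y->S11 S7-x->S11 S7-y->S12 S8-x->S12 S8-y->S13 S9-x->S13 S9-y->S10 S10-x->S14 S10-y->S0 S11-x->S0 S11-y->S15 S12-x->S15 S12-y->S16 S13-x->S16 S13-y->S14 S14-x->S17 S14-y->S1 S15-x->S2 S15-y->S18 S16-x->S18 S16-y->S17 S17-x->S19 S17-y->S3 S18-x->S5 S18-y->S19 S19-x->S9 S19-y->S6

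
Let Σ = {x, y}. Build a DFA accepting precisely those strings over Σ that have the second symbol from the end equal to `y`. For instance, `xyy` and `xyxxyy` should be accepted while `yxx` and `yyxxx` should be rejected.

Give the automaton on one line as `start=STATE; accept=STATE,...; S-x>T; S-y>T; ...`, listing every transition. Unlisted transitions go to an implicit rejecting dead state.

start=s0; accept=s5,s6; s0-x>s1; s0-y>s2; s1-x>s3; s1-y>s4; s2-x>s5; s2-y>s6; s3-x>s3; s3-y>s4; s4-x>s5; s4-y>s6; s5-x>s3; s5-y>s4; s6-x>s5; s6-y>s6

Because acceptance depends on a position counted from the end, the machine has to buffer the most recent 2 symbols. Make each state the string of the last up-to-2 symbols read; on input `x` shift the window left and append `x`. Accept when the buffered window has length 2 and begins with `y`.
A 7-state machine:
        x   y  
>  s0   s1  s2 
   s1   s3  s4 
   s2   s5  s6 
   s3   s3  s4 
   s4   s5  s6 
 * s5   s3  s4 
 * s6   s5  s6 
(> = start, * = accepting)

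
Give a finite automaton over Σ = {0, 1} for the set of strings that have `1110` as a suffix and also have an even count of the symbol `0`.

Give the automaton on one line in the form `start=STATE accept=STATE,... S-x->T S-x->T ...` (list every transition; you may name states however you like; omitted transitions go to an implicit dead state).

start=s0 accept=s9 s0-0->s1 s0-1->s2 s1-0->s0 s1-1->s3 s2-0->s1 s2-1->s4 s3-0->s0 s3-1->s5 s4-0->s1 s4-1->s6 s5-0->s0 s5-1->s7 s6-0->s8 s6-1->s6 s7-0->s9 s7-1->s7 s8-0->s0 s8-1->s3 s9-0->s1 s9-1->s2

Run two small machines in parallel and take their product. The first has 5 states tracking how much of the suffix `1110` has currently been matched; the second has 2 states tracking the count of `0`s modulo 2. A product state is a pair (one from each), accepting exactly when both do.
        0   1  
>  s0   s1  s2 
   s1   s0  s3 
   s2   s1  s4 
   s3   s0  s5 
   s4   s1  s6 
   s5   s0  s7 
   s6   s8  s6 
   s7   s9  s7 
   s8   s0  s3 
 * s9   s1  s2 
(> = start, * = accepting)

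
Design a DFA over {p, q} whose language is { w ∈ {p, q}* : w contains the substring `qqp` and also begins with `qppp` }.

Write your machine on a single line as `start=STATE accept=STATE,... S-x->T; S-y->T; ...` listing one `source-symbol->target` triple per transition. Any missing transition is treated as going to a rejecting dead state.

start=s0; accept=s8; s0-p->s1; s0-q->s2; s1-p->s1; s1-q->s1; s2-p->s3; s2-q->s1; s3-p->s4; s3-q->s1; s4-p->s5; s4-q->s1; s5-p->s5; s5-q->s6; s6-p->s5; s6-q->s7; s7-p->s8; s7-q->s7; s8-p->s8; s8-q->s8

Handle the two conditions separately and then intersect. One (4 states) tracks whether and how much of `qqp` has been seen; the other (6 states) tracks whether the input so far still matches the prefix `qppp`. Each combined state is a pair, one component from each; accept when both components accept. Minimizing collapses redundant product states.
9 states suffice.
        p   q  
>  s0   s1  s2 
   s1   s1  s1 
   s2   s3  s1 
   s3   s4  s1 
   s4   s5  s1 
   s5   s5  s6 
   s6   s5  s7 
   s7   s8  s7 
 * s8   s8  s8 
(> = start, * = accepting)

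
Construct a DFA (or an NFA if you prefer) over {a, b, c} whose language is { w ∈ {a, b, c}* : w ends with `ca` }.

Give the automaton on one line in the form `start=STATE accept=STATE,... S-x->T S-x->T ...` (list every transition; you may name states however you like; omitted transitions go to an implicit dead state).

Remember how much of `ca` the current input suffix matches. State q0 means no match yet; q1 means the last symbol is `c`; q2 means the last 2 symbols are `ca`. Only q2 accepts. On a mismatch, fall back to the longest proper suffix that is still a prefix of `ca`.
3 states suffice.
        a   b   c  
>  q0   q0  q0  q1 
   q1   q2  q0  q1 
 * q2   q0  q0  q1 
(> = start, * = accepting)

start=q0 accept=q2 q0-a->q0 q0-b->q0 q0-c->q1 q1-a->q2 q1-b->q0 q1-c->q1 q2-a->q0 q2-b->q0 q2-c->q1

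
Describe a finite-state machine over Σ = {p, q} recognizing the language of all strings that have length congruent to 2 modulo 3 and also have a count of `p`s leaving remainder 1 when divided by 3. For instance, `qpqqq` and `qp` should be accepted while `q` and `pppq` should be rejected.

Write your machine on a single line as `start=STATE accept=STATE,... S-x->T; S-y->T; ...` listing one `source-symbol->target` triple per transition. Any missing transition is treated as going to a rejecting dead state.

Handle the two conditions separately and then intersect. The first has 3 states tracking the input length modulo 3; the second has 3 states tracking the count of `p`s modulo 3. A product state is a pair (one from each), accepting exactly when both do.
With 9 states:
       p  q 
>  A   B  C 
   B   D  E 
   C   E  F 
   D   A  G 
 * E   G  H 
   F   H  A 
   G   C  I 
   H   I  B 
   I   F  D 
(> = start, * = accepting)

start=A; accept=E; A-p->B; A-q->C; B-p->D; B-q->E; C-p->E; C-q->F; D-p->A; D-q->G; E-p->G; E-q->H; F-p->H; F-q->A; G-p->C; G-q->I; H-p->I; H-q->B; I-p->F; I-q->D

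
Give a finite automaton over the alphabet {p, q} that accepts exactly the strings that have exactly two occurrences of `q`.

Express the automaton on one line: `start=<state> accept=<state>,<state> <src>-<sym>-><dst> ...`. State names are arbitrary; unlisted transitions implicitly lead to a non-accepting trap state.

Count `q`s, saturating at 3: states A through C mean 0 through 2 `q`s seen; D means more than 2. Each `q` increments (capped at D); other symbols loop. Accept from {C}.
With 4 states:
       p  q 
>  A   A  B 
   B   B  C 
 * C   C  D 
   D   D  D 
(> = start, * = accepting)

start=A accept=C A-p->A A-q->B B-p->B B-q->C C-p->C C-q->D D-p->D D-q->D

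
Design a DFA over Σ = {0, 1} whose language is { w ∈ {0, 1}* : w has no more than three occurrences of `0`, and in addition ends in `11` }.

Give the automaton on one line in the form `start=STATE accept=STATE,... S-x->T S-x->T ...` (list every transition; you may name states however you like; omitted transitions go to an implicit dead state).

Handle the two conditions separately and then intersect. One (5 states) tracks the count of `0`s, saturating at 4; the other (3 states) tracks how much of the suffix `11` has currently been matched. Each combined state is a pair, one component from each; accept when both components accept.
With 15 states:
          0    1  
>  s0     s1   s2 
   s1     s3   s4 
   s2     s1   s5 
   s3     s6   s7 
   s4     s3   s8 
 * s5     s1   s5 
   s6     s9  s10 
   s7     s6  s11 
 * s8     s3   s8 
   s9     s9  s12 
   s10    s9  s13 
 * s11    s6  s11 
   s12    s9  s14 
 * s13    s9  s13 
   s14    s9  s14 
(> = start, * = accepting)

start=s0 accept=s5,s8,s11,s13 s0-0->s1 s0-1->s2 s1-0->s3 s1-1->s4 s2-0->s1 s2-1->s5 s3-0->s6 s3-1->s7 s4-0->s3 s4-1->s8 s5-0->s1 s5-1->s5 s6-0->s9 s6-1->s10 s7-0->s6 s7-1->s11 s8-0->s3 s8-1->s8 s9-0->s9 s9-1->s12 s10-0->s9 s10-1->s13 s11-0->s6 s11-1->s11 s12-0->s9 s12-1->s14 s13-0->s9 s13-1->s13 s14-0->s9 s14-1->s14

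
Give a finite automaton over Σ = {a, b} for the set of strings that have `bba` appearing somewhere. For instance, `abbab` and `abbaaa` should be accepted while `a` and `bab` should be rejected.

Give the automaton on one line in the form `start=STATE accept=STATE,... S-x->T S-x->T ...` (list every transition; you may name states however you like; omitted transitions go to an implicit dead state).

Track how much of `bba` has been matched so far: state q0 is no progress, q3 is the absorbing accept state reached once `bba` has occurred. Intermediate states record partial matches; on a mismatch, fall back to the longest reusable overlap.
4 states suffice.
        a   b  
>  q0   q0  q1 
   q1   q0  q2 
   q2   q3  q2 
 * q3   q3  q3 
(> = start, * = accepting)

start=q0 accept=q3 q0-a->q0 q0-b->q1 q1-a->q0 q1-b->q2 q2-a->q3 q2-b->q2 q3-a->q3 q3-b->q3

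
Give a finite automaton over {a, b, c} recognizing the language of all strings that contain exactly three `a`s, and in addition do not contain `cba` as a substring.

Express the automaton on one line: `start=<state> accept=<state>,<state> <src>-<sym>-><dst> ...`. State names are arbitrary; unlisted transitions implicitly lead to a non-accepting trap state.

Handle the two conditions separately and then intersect. One (5 states) tracks the count of `a`s, saturating at 4; the other (4 states) tracks partial matches of the forbidden pattern `cba`. Each combined state is a pair, one component from each; accept when both components accept. Equivalent product states are then merged.
An 11-state machine:
          a    b    c  
>  s0     s1   s0   s2 
   s1     s3   s1   s4 
   s2     s1   s5   s2 
   s3     s6   s3   s7 
   s4     s3   s8   s4 
   s5     s9   s0   s2 
 * s6     s9   s6   s6 
   s7     s6  s10   s7 
   s8     s9   s1   s4 
   s9     s9   s9   s9 
   s10    s9   s3   s7 
(> = start, * = accepting)

start=s0 accept=s6 s0-a->s1 s0-b->s0 s0-c->s2 s1-a->s3 s1-b->s1 s1-c->s4 s2-a->s1 s2-b->s5 s2-c->s2 s3-a->s6 s3-b->s3 s3-c->s7 s4-a->s3 s4-b->s8 s4-c->s4 s5-a->s9 s5-b->s0 s5-c->s2 s6-a->s9 s6-b->s6 s6-c->s6 s7-a->s6 s7-b->s10 s7-c->s7 s8-a->s9 s8-b->s1 s8-c->s4 s9-a->s9 s9-b->s9 s9-c->s9 s10-a->s9 s10-b->s3 s10-c->s7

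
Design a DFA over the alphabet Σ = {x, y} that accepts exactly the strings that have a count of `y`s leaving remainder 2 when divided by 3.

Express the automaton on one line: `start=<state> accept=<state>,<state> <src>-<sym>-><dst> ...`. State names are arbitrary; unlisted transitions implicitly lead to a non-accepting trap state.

Keep the running count of `y`s modulo 3: each `y` advances along the cycle S0 → S1 → S2 → S0 while other symbols loop. Accept at S2.
With 3 states:
        x   y  
>  S0   S0  S1 
   S1   S1  S2 
 * S2   S2  S0 
(> = start, * = accepting)

start=S0 accept=S2 S0-x->S0 S0-y->S1 S1-x->S1 S1-y->S2 S2-x->S2 S2-y->S0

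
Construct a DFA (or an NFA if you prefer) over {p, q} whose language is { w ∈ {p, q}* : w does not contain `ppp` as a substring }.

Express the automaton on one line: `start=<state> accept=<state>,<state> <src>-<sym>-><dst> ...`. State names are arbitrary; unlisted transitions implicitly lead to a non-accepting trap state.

This is the complement of 'contains `ppp`'. Use the same substring-matching states — S0 through S3 holding how much of `ppp` has just been matched — but flip the accepting set: everything except the trap S3 accepts.
        p   q  
>* S0   S1  S0 
 * S1   S2  S0 
 * S2   S3  S0 
   S3   S3  S3 
(> = start, * = accepting)

start=S0 accept=S0,S1,S2 S0-p->S1 S0-q->S0 S1-p->S2 S1-q->S0 S2-p->S3 S2-q->S0 S3-p->S3 S3-q->S3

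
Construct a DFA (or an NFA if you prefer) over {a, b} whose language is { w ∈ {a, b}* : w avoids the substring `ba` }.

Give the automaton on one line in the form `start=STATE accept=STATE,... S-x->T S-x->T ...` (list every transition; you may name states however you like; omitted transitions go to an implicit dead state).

This is the complement of 'contains `ba`'. Use the same substring-matching states — q0 through q2 holding how much of `ba` has just been matched — but flip the accepting set: everything except the trap q2 accepts.
With 3 states:
        a   b  
>* q0   q0  q1 
 * q1   q2  q1 
   q2   q2  q2 
(> = start, * = accepting)

start=q0 accept=q0,q1 q0-a->q0 q0-b->q1 q1-a->q2 q1-b->q1 q2-a->q2 q2-b->q2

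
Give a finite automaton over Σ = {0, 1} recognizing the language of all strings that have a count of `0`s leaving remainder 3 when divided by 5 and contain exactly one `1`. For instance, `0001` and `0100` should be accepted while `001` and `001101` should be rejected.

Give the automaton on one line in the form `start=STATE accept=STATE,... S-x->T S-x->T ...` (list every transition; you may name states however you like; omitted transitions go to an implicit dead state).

Run two small machines in parallel and take their product. One (5 states) tracks the count of `0`s modulo 5; the other (3 states) tracks the count of `1`s, saturating at 2. Each combined state is a pair, one component from each; accept when both components accept.
A 15-state machine:
       0  1 
>  A   B  C 
   B   D  E 
   C   E  F 
   D   G  H 
   E   H  I 
   F   I  F 
   G   J  K 
   H   K  L 
   I   L  I 
   J   A  M 
 * K   M  N 
   L   N  L 
   M   C  O 
   N   O  N 
   O   F  O 
(> = start, * = accepting)

start=A accept=K A-0->B A-1->C B-0->D B-1->E C-0->E C-1->F D-0->G D-1->H E-0->H E-1->I F-0->I F-1->F G-0->J G-1->K H-0->K H-1->L I-0->L I-1->I J-0->A J-1->M K-0->M K-1->N L-0->N L-1->L M-0->C M-1->O N-0->O N-1->N O-0->F O-1->O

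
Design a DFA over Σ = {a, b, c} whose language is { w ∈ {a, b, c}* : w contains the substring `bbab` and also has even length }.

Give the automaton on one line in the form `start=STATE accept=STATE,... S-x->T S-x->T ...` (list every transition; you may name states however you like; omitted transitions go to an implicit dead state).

Handle the two conditions separately and then intersect. The first has 5 states tracking whether and how much of `bbab` has been seen; the second has 2 states tracking the input length modulo 2. A product state is a pair (one from each), accepting exactly when both do.
With 10 states:
        a   b   c  
>  s0   s1  s2  s1 
   s1   s0  s3  s0 
   s2   s0  s4  s0 
   s3   s1  s5  s1 
   s4   s6  s5  s1 
   s5   s7  s4  s0 
   s6   s0  s8  s0 
   s7   s1  s9  s1 
 * s8   s9  s9  s9 
   s9   s8  s8  s8 
(> = start, * = accepting)

start=s0 accept=s8 s0-a->s1 s0-b->s2 s0-c->s1 s1-a->s0 s1-b->s3 s1-c->s0 s2-a->s0 s2-b->s4 s2-c->s0 s3-a->s1 s3-b->s5 s3-c->s1 s4-a->s6 s4-b->s5 s4-c->s1 s5-a->s7 s5-b->s4 s5-c->s0 s6-a->s0 s6-b->s8 s6-c->s0 s7-a->s1 s7-b->s9 s7-c->s1 s8-a->s9 s8-b->s9 s8-c->s9 s9-a->s8 s9-b->s8 s9-c->s8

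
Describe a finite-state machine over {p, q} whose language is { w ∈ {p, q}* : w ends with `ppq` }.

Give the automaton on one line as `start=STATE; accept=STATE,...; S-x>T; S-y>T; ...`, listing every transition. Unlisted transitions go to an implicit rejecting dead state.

Remember how much of `ppq` the current input suffix matches. State s0 means no match yet; s1 means the last symbol is `p`; s2 means the last 2 symbols are `pp`; s3 means the last 3 symbols are `ppq`. Only s3 accepts. On a mismatch, fall back to the longest proper suffix that is still a prefix of `ppq`.
        p   q  
>  s0   s1  s0 
   s1   s2  s0 
   s2   s2  s3 
 * s3   s1  s0 
(> = start, * = accepting)

start=s0; accept=s3; s0-p>s1; s0-q>s0; s1-p>s2; s1-q>s0; s2-p>s2; s2-q>s3; s3-p>s1; s3-q>s0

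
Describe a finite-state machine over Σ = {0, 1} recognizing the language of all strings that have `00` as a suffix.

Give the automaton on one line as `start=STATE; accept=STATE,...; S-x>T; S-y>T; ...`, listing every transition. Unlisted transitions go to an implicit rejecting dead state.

start=A; accept=C; A-0>B; A-1>A; B-0>C; B-1>A; C-0>C; C-1>A

Remember how much of `00` the current input suffix matches. State A means no match yet; B means the last symbol is `0`; C means the last 2 symbols are `00`. Only C accepts. On a mismatch, fall back to the longest proper suffix that is still a prefix of `00`.
3 states suffice.
       0  1 
>  A   B  A 
   B   C  A 
 * C   C  A 
(> = start, * = accepting)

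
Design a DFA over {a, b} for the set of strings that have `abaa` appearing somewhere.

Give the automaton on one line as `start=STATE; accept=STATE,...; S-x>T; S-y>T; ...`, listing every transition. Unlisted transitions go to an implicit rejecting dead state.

start=S0; accept=S4; S0-a>S1; S0-b>S0; S1-a>S1; S1-b>S2; S2-a>S3; S2-b>S0; S3-a>S4; S3-b>S2; S4-a>S4; S4-b>S4

Track how much of `abaa` has been matched so far: state S0 is no progress, S4 is the absorbing accept state reached once `abaa` has occurred. Intermediate states record partial matches; on a mismatch, fall back to the longest reusable overlap.
With 5 states:
        a   b  
>  S0   S1  S0 
   S1   S1  S2 
   S2   S3  S0 
   S3   S4  S2 
 * S4   S4  S4 
(> = start, * = accepting)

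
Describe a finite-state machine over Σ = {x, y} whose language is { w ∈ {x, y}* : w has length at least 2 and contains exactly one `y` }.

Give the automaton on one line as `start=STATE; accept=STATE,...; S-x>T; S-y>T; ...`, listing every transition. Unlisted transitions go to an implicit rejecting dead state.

start=q0; accept=q4,q7; q0-x>q1; q0-y>q2; q1-x>q3; q1-y>q4; q2-x>q4; q2-y>q5; q3-x>q6; q3-y>q7; q4-x>q7; q4-y>q8; q5-x>q8; q5-y>q8; q6-x>q6; q6-y>q7; q7-x>q7; q7-y>q8; q8-x>q8; q8-y>q8

Run two small machines in parallel and take their product. The first has 4 states tracking the input length, saturating at 3; the second has 3 states tracking the count of `y`s, saturating at 2. A product state is a pair (one from each), accepting exactly when both do.
9 states suffice.
        x   y  
>  q0   q1  q2 
   q1   q3  q4 
   q2   q4  q5 
   q3   q6  q7 
 * q4   q7  q8 
   q5   q8  q8 
   q6   q6  q7 
 * q7   q7  q8 
   q8   q8  q8 
(> = start, * = accepting)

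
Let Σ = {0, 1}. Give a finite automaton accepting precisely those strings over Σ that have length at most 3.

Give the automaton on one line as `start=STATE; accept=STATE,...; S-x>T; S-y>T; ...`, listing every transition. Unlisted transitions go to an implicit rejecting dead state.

start=A; accept=A,B,C,D; A-0>B; A-1>B; B-0>C; B-1>C; C-0>D; C-1>D; D-0>E; D-1>E; E-0>E; E-1>E

Count input length up to 4: every symbol moves from A toward E, which means 'more than 3' and absorbs. Accept from {A, B, C, D}.
A 5-state machine:
       0  1 
>* A   B  B 
 * B   C  C 
 * C   D  D 
 * D   E  E 
   E   E  E 
(> = start, * = accepting)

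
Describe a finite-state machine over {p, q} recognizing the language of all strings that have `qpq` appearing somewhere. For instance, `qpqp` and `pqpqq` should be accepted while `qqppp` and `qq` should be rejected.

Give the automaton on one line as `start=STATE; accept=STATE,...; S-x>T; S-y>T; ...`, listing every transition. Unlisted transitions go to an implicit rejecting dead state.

States s0..s2 record the length of the longest prefix of `qpq` that matches the current input suffix. Reaching s3 means `qpq` has been seen, and we stay there forever. Accept from s3.
With 4 states:
        p   q  
>  s0   s0  s1 
   s1   s2  s1 
   s2   s0  s3 
 * s3   s3  s3 
(> = start, * = accepting)

start=s0; accept=s3; s0-p>s0; s0-q>s1; s1-p>s2; s1-q>s1; s2-p>s0; s2-q>s3; s3-p>s3; s3-q>s3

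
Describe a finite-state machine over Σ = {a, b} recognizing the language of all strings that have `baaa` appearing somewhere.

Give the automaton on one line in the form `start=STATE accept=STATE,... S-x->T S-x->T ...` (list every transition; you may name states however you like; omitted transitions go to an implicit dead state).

Track how much of `baaa` has been matched so far: state s0 is no progress, s4 is the absorbing accept state reached once `baaa` has occurred. Intermediate states record partial matches; on a mismatch, fall back to the longest reusable overlap.
A 5-state machine:
        a   b  
>  s0   s0  s1 
   s1   s2  s1 
   s2   s3  s1 
   s3   s4  s1 
 * s4   s4  s4 
(> = start, * = accepting)

start=s0 accept=s4 s0-a->s0 s0-b->s1 s1-a->s2 s1-b->s1 s2-a->s3 s2-b->s1 s3-a->s4 s3-b->s1 s4-a->s4 s4-b->s4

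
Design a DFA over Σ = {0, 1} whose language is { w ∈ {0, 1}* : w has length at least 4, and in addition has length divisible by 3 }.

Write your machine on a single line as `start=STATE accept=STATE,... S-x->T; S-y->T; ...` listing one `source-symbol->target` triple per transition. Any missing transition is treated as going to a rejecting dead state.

start=A; accept=G; A-0->B; A-1->B; B-0->C; B-1->C; C-0->D; C-1->D; D-0->E; D-1->E; E-0->F; E-1->F; F-0->G; F-1->G; G-0->E; G-1->E

Build one automaton per condition and run them in lockstep. The first has 6 states tracking the input length, saturating at 5; the second has 3 states tracking the input length modulo 3. A product state is a pair (one from each), accepting exactly when both do. Equivalent product states are then merged.
       0  1 
>  A   B  B 
   B   C  C 
   C   D  D 
   D   E  E 
   E   F  F 
   F   G  G 
 * G   E  E 
(> = start, * = accepting)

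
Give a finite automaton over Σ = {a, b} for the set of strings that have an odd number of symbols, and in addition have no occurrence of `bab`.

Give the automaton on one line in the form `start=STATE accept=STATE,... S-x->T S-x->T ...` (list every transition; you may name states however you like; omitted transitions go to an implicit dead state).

Run two small machines in parallel and take their product. The first has 2 states tracking the input length modulo 2; the second has 4 states tracking partial matches of the forbidden pattern `bab`. A product state is a pair (one from each), accepting exactly when both do.
8 states suffice.
        a   b  
>  q0   q1  q2 
 * q1   q0  q3 
 * q2   q4  q3 
   q3   q5  q2 
   q4   q1  q6 
 * q5   q0  q7 
   q6   q7  q7 
   q7   q6  q6 
(> = start, * = accepting)

start=q0 accept=q1,q2,q5 q0-a->q1 q0-b->q2 q1-a->q0 q1-b->q3 q2-a->q4 q2-b->q3 q3-a->q5 q3-b->q2 q4-a->q1 q4-b->q6 q5-a->q0 q5-b->q7 q6-a->q7 q6-b->q7 q7-a->q6 q7-b->q6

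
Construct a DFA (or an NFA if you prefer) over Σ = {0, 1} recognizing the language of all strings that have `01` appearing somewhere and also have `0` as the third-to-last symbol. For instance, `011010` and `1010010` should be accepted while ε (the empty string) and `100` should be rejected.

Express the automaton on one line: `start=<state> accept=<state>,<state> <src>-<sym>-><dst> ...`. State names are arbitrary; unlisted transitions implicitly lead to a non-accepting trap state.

start=A accept=I,J,K,S A-0->B A-1->C B-0->D B-1->E C-0->F C-1->G D-0->H D-1->I E-0->J E-1->K F-0->L F-1->M G-0->N G-1->O H-0->H H-1->I I-0->J I-1->K J-0->P J-1->M K-0->Q K-1->R L-0->H L-1->I M-0->J M-1->K N-0->L N-1->M O-0->N O-1->O P-0->S P-1->I Q-0->P Q-1->M R-0->Q R-1->R S-0->S S-1->I

Handle the two conditions separately and then intersect. The first has 3 states tracking whether and how much of `01` has been seen; the second has 15 states tracking the last 3 symbols read. A product state is a pair (one from each), accepting exactly when both do.
       0  1 
>  A   B  C 
   B   D  E 
   C   F  G 
   D   H  I 
   E   J  K 
   F   L  M 
   G   N  O 
   H   H  I 
 * I   J  K 
 * J   P  M 
 * K   Q  R 
   L   H  I 
   M   J  K 
   N   L  M 
   O   N  O 
   P   S  I 
   Q   P  M 
   R   Q  R 
 * S   S  I 
(> = start, * = accepting)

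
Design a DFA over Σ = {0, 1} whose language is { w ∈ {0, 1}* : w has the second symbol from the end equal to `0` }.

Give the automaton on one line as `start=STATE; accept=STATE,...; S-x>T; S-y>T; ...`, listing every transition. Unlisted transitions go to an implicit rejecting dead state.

A DFA must remember the last 2 symbols (since which symbol is second-to-last isn't known until the input ends). Use one state per possible window of the last ≤2 symbols; accept from those whose window starts with `0`.
With 7 states:
        0   1  
>  s0   s1  s2 
   s1   s3  s4 
   s2   s5  s6 
 * s3   s3  s4 
 * s4   s5  s6 
   s5   s3  s4 
   s6   s5  s6 
(> = start, * = accepting)

start=s0; accept=s3,s4; s0-0>s1; s0-1>s2; s1-0>s3; s1-1>s4; s2-0>s5; s2-1>s6; s3-0>s3; s3-1>s4; s4-0>s5; s4-1>s6; s5-0>s3; s5-1>s4; s6-0>s5; s6-1>s6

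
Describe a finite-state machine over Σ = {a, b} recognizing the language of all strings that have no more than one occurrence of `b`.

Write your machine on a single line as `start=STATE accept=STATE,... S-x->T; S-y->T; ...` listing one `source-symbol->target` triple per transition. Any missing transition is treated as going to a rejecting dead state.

Only the number of `b`s matters, and only up to 2. Make a chain q0 → q1 → q2 advanced by each `b` (with q2 absorbing); every other symbol self-loops. The accepting set is {q0, q1}.
With 3 states:
        a   b  
>* q0   q0  q1 
 * q1   q1  q2 
   q2   q2  q2 
(> = start, * = accepting)

start=q0; accept=q0,q1; q0-a->q0; q0-b->q1; q1-a->q1; q1-b->q2; q2-a->q2; q2-b->q2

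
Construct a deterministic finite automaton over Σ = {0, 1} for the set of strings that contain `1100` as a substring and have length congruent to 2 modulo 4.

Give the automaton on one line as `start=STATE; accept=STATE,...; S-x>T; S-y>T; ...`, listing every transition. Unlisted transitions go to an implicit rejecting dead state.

start=q0; accept=q18; q0-0>q1; q0-1>q2; q1-0>q3; q1-1>q4; q2-0>q3; q2-1>q5; q3-0>q6; q3-1>q7; q4-0>q6; q4-1>q8; q5-0>q9; q5-1>q8; q6-0>q0; q6-1>q10; q7-0>q0; q7-1>q11; q8-0>q12; q8-1>q11; q9-0>q13; q9-1>q10; q10-0>q1; q10-1>q14; q11-0>q15; q11-1>q14; q12-0>q16; q12-1>q2; q13-0>q16; q13-1>q16; q14-0>q17; q14-1>q5; q15-0>q18; q15-1>q4; q16-0>q18; q16-1>q18; q17-0>q19; q17-1>q7; q18-0>q19; q18-1>q19; q19-0>q13; q19-1>q13

Build one automaton per condition and run them in lockstep. One (5 states) tracks whether and how much of `1100` has been seen; the other (4 states) tracks the input length modulo 4. Each combined state is a pair, one component from each; accept when both components accept.
A 20-state machine:
          0    1  
>  q0     q1   q2 
   q1     q3   q4 
   q2     q3   q5 
   q3     q6   q7 
   q4     q6   q8 
   q5     q9   q8 
   q6     q0  q10 
   q7     q0  q11 
   q8    q12  q11 
   q9    q13  q10 
   q10    q1  q14 
   q11   q15  q14 
   q12   q16   q2 
   q13   q16  q16 
   q14   q17   q5 
   q15   q18   q4 
   q16   q18  q18 
   q17   q19   q7 
 * q18   q19  q19 
   q19   q13  q13 
(> = start, * = accepting)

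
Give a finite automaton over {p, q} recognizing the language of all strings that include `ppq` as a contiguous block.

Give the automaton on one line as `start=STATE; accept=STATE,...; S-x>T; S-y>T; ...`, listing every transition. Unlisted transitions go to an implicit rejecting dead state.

start=A; accept=D; A-p>B; A-q>A; B-p>C; B-q>A; C-p>C; C-q>D; D-p>D; D-q>D

States A..C record the length of the longest prefix of `ppq` that matches the current input suffix. Reaching D means `ppq` has been seen, and we stay there forever. Accept from D.
A 4-state machine:
       p  q 
>  A   B  A 
   B   C  A 
   C   C  D 
 * D   D  D 
(> = start, * = accepting)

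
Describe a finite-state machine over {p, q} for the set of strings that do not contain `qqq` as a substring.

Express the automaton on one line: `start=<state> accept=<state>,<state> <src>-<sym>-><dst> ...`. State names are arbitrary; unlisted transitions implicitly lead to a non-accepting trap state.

start=A accept=A,B,C A-p->A A-q->B B-p->A B-q->C C-p->A C-q->D D-p->D D-q->D

Track partial matches of the forbidden pattern `qqq`. State D is a dead state reached once `qqq` has occurred; every other state accepts. A means no part of `qqq` is currently matched.
With 4 states:
       p  q 
>* A   A  B 
 * B   A  C 
 * C   A  D 
   D   D  D 
(> = start, * = accepting)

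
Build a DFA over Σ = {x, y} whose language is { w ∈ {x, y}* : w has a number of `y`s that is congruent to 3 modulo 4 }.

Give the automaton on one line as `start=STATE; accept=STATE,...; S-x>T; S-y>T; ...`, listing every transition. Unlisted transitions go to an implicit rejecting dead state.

start=q0; accept=q3; q0-x>q0; q0-y>q1; q1-x>q1; q1-y>q2; q2-x>q2; q2-y>q3; q3-x>q3; q3-y>q0

The only thing that matters is how many `y`s have appeared, reduced mod 4. Use one state per residue: q0 for 0, …, q3 for 3. Reading `y` moves to the next residue; anything else stays put. q3 is accepting.
With 4 states:
        x   y  
>  q0   q0  q1 
   q1   q1  q2 
   q2   q2  q3 
 * q3   q3  q0 
(> = start, * = accepting)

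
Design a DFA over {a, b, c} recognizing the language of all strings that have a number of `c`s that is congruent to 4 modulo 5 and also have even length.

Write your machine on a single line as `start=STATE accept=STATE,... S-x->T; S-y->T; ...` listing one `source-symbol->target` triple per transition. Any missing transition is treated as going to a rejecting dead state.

Build one automaton per condition and run them in lockstep. The first has 5 states tracking the count of `c`s modulo 5; the second has 2 states tracking the input length modulo 2. A product state is a pair (one from each), accepting exactly when both do.
With 10 states:
        a   b   c  
>  s0   s1  s1  s2 
   s1   s0  s0  s3 
   s2   s3  s3  s4 
   s3   s2  s2  s5 
   s4   s5  s5  s6 
   s5   s4  s4  s7 
   s6   s7  s7  s8 
   s7   s6  s6  s9 
 * s8   s9  s9  s1 
   s9   s8  s8  s0 
(> = start, * = accepting)

start=s0; accept=s8; s0-a->s1; s0-b->s1; s0-c->s2; s1-a->s0; s1-b->s0; s1-c->s3; s2-a->s3; s2-b->s3; s2-c->s4; s3-a->s2; s3-b->s2; s3-c->s5; s4-a->s5; s4-b->s5; s4-c->s6; s5-a->s4; s5-b->s4; s5-c->s7; s6-a->s7; s6-b->s7; s6-c->s8; s7-a->s6; s7-b->s6; s7-c->s9; s8-a->s9; s8-b->s9; s8-c->s1; s9-a->s8; s9-b->s8; s9-c->s0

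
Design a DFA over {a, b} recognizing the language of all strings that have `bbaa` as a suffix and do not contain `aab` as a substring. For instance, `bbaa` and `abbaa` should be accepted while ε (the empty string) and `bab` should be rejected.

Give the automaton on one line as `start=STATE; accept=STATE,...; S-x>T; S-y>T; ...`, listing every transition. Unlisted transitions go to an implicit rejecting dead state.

Handle the two conditions separately and then intersect. The first has 5 states tracking how much of the suffix `bbaa` has currently been matched; the second has 4 states tracking partial matches of the forbidden pattern `aab`. A product state is a pair (one from each), accepting exactly when both do.
12 states suffice.
          a    b  
>  q0     q1   q2 
   q1     q3   q2 
   q2     q1   q4 
   q3     q3   q5 
   q4     q6   q4 
   q5     q7   q8 
   q6     q9   q2 
   q7     q7   q5 
   q8    q10   q8 
 * q9     q3   q5 
   q10   q11   q5 
   q11    q7   q5 
(> = start, * = accepting)

start=q0; accept=q9; q0-a>q1; q0-b>q2; q1-a>q3; q1-b>q2; q2-a>q1; q2-b>q4; q3-a>q3; q3-b>q5; q4-a>q6; q4-b>q4; q5-a>q7; q5-b>q8; q6-a>q9; q6-b>q2; q7-a>q7; q7-b>q5; q8-a>q10; q8-b>q8; q9-a>q3; q9-b>q5; q10-a>q11; q10-b>q5; q11-a>q7; q11-b>q5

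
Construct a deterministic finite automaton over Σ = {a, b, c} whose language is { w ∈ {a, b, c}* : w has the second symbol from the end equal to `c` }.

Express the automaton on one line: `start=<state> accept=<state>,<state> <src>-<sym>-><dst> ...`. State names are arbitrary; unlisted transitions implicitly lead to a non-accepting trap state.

start=q0 accept=q10,q11,q12 q0-a->q1 q0-b->q2 q0-c->q3 q1-a->q4 q1-b->q5 q1-c->q6 q2-a->q7 q2-b->q8 q2-c->q9 q3-a->q10 q3-b->q11 q3-c->q12 q4-a->q4 q4-b->q5 q4-c->q6 q5-a->q7 q5-b->q8 q5-c->q9 q6-a->q10 q6-b->q11 q6-c->q12 q7-a->q4 q7-b->q5 q7-c->q6 q8-a->q7 q8-b->q8 q8-c->q9 q9-a->q10 q9-b->q11 q9-c->q12 q10-a->q4 q10-b->q5 q10-c->q6 q11-a->q7 q11-b->q8 q11-c->q9 q12-a->q10 q12-b->q11 q12-c->q12

Because acceptance depends on a position counted from the end, the machine has to buffer the most recent 2 symbols. Make each state the string of the last up-to-2 symbols read; on input `x` shift the window left and append `x`. Accept when the buffered window has length 2 and begins with `c`.
A 13-state machine:
          a    b    c  
>  q0     q1   q2   q3 
   q1     q4   q5   q6 
   q2     q7   q8   q9 
   q3    q10  q11  q12 
   q4     q4   q5   q6 
   q5     q7   q8   q9 
   q6    q10  q11  q12 
   q7     q4   q5   q6 
   q8     q7   q8   q9 
   q9    q10  q11  q12 
 * q10    q4   q5   q6 
 * q11    q7   q8   q9 
 * q12   q10  q11  q12 
(> = start, * = accepting)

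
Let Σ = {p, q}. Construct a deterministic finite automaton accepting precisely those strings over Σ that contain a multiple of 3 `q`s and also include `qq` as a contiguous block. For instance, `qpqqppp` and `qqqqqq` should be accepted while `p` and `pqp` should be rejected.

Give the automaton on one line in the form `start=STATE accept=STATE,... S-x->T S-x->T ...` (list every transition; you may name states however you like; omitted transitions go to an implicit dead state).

start=S0 accept=S5 S0-p->S0 S0-q->S1 S1-p->S2 S1-q->S3 S2-p->S2 S2-q->S4 S3-p->S3 S3-q->S5 S4-p->S6 S4-q->S5 S5-p->S5 S5-q->S7 S6-p->S6 S6-q->S8 S7-p->S7 S7-q->S3 S8-p->S0 S8-q->S7

Build one automaton per condition and run them in lockstep. One (3 states) tracks the count of `q`s modulo 3; the other (3 states) tracks whether and how much of `qq` has been seen. Each combined state is a pair, one component from each; accept when both components accept.
        p   q  
>  S0   S0  S1 
   S1   S2  S3 
   S2   S2  S4 
   S3   S3  S5 
   S4   S6  S5 
 * S5   S5  S7 
   S6   S6  S8 
   S7   S7  S3 
   S8   S0  S7 
(> = start, * = accepting)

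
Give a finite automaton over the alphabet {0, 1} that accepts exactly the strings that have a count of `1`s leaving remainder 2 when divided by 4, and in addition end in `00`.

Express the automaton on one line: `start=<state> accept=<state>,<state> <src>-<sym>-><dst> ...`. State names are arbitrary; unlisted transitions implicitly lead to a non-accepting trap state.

start=s0 accept=s5 s0-0->s0 s0-1->s1 s1-0->s1 s1-1->s2 s2-0->s3 s2-1->s4 s3-0->s5 s3-1->s4 s4-0->s4 s4-1->s0 s5-0->s5 s5-1->s4

Handle the two conditions separately and then intersect. One (4 states) tracks the count of `1`s modulo 4; the other (3 states) tracks how much of the suffix `00` has currently been matched. Each combined state is a pair, one component from each; accept when both components accept. After merging equivalent states the machine shrinks.
        0   1  
>  s0   s0  s1 
   s1   s1  s2 
   s2   s3  s4 
   s3   s5  s4 
   s4   s4  s0 
 * s5   s5  s4 
(> = start, * = accepting)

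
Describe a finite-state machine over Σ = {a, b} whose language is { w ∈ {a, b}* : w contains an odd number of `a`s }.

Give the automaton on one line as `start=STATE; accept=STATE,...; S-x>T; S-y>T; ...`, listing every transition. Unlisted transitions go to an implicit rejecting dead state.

The only thing that matters is how many `a`s have appeared, reduced mod 2. Use one state per residue: s0 for 0, …, s1 for 1. Reading `a` moves to the next residue; anything else stays put. s1 is accepting.
A 2-state machine:
        a   b  
>  s0   s1  s0 
 * s1   s0  s1 
(> = start, * = accepting)

start=s0; accept=s1; s0-a>s1; s0-b>s0; s1-a>s0; s1-b>s1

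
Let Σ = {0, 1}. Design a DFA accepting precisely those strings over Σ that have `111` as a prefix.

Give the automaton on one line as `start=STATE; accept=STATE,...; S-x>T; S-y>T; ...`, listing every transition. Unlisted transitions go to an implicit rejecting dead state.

Check the first 3 symbols one by one: S0 through S2 record how many have matched `111` so far; any wrong symbol goes to the dead state S4. After all 3 match we enter the accepting sink S3.
        0   1  
>  S0   S4  S1 
   S1   S4  S2 
   S2   S4  S3 
 * S3   S3  S3 
   S4   S4  S4 
(> = start, * = accepting)

start=S0; accept=S3; S0-0>S4; S0-1>S1; S1-0>S4; S1-1>S2; S2-0>S4; S2-1>S3; S3-0>S3; S3-1>S3; S4-0>S4; S4-1>S4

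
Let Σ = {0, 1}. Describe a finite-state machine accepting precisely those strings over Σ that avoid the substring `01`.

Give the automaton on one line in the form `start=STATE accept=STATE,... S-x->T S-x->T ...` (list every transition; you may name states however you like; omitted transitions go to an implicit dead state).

start=s0 accept=s0,s1 s0-0->s1 s0-1->s0 s1-0->s1 s1-1->s2 s2-0->s2 s2-1->s2

Track partial matches of the forbidden pattern `01`. State s2 is a dead state reached once `01` has occurred; every other state accepts. s0 means no part of `01` is currently matched.
3 states suffice.
        0   1  
>* s0   s1  s0 
 * s1   s1  s2 
   s2   s2  s2 
(> = start, * = accepting)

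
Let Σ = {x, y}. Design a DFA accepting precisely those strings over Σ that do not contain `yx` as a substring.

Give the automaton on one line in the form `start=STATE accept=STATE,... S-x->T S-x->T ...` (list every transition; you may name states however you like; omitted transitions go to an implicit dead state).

This is the complement of 'contains `yx`'. Use the same substring-matching states — q0 through q2 holding how much of `yx` has just been matched — but flip the accepting set: everything except the trap q2 accepts.
A 3-state machine:
        x   y  
>* q0   q0  q1 
 * q1   q2  q1 
   q2   q2  q2 
(> = start, * = accepting)

start=q0 accept=q0,q1 q0-x->q0 q0-y->q1 q1-x->q2 q1-y->q1 q2-x->q2 q2-y->q2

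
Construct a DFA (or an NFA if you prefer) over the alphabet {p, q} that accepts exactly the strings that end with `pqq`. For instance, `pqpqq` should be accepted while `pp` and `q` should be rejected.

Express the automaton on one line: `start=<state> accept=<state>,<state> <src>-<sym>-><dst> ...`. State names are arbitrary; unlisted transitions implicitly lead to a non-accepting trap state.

start=A accept=D A-p->B A-q->A B-p->B B-q->C C-p->B C-q->D D-p->B D-q->A

Let each state record the length of the longest suffix of the input read so far that is also a prefix of `pqq`. B means the last symbol is `p`; C means the last 2 symbols are `pq`; D means the last 3 symbols are `pqq`. Accept only at D, where the string currently ends in `pqq`.
4 states suffice.
       p  q 
>  A   B  A 
   B   B  C 
   C   B  D 
 * D   B  A 
(> = start, * = accepting)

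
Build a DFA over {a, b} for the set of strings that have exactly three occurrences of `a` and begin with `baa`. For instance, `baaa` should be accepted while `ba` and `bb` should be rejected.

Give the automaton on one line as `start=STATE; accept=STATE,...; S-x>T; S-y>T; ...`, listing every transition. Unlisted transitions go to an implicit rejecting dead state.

Handle the two conditions separately and then intersect. One (5 states) tracks the count of `a`s, saturating at 4; the other (5 states) tracks whether the input so far still matches the prefix `baa`. Each combined state is a pair, one component from each; accept when both components accept.
An 11-state machine:
          a    b  
>  q0     q1   q2 
   q1     q3   q1 
   q2     q4   q5 
   q3     q6   q3 
   q4     q7   q1 
   q5     q1   q5 
   q6     q8   q6 
   q7     q9   q7 
   q8     q8   q8 
 * q9    q10   q9 
   q10   q10  q10 
(> = start, * = accepting)

start=q0; accept=q9; q0-a>q1; q0-b>q2; q1-a>q3; q1-b>q1; q2-a>q4; q2-b>q5; q3-a>q6; q3-b>q3; q4-a>q7; q4-b>q1; q5-a>q1; q5-b>q5; q6-a>q8; q6-b>q6; q7-a>q9; q7-b>q7; q8-a>q8; q8-b>q8; q9-a>q10; q9-b>q9; q10-a>q10; q10-b>q10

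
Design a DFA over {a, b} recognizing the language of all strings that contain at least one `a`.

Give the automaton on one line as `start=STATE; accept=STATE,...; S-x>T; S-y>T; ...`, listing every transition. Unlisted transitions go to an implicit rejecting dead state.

start=s0; accept=s1,s2; s0-a>s1; s0-b>s0; s1-a>s2; s1-b>s1; s2-a>s2; s2-b>s2

Only the number of `a`s matters, and only up to 2. Make a chain s0 → s1 → s2 advanced by each `a` (with s2 absorbing); every other symbol self-loops. The accepting set is {s1, s2}.
        a   b  
>  s0   s1  s0 
 * s1   s2  s1 
 * s2   s2  s2 
(> = start, * = accepting)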